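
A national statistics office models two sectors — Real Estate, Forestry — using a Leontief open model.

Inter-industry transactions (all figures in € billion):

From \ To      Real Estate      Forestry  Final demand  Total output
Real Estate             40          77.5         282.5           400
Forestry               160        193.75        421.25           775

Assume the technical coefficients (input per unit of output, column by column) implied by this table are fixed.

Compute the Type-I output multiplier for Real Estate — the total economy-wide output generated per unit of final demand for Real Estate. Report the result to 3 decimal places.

Technical coefficients a_ij = z_ij / X_j:
  a_11 = 40/400 = 0.10, a_21 = 160/400 = 0.40
  a_12 = 77.5/775 = 0.10, a_22 = 193.75/775 = 0.25
I − A =
  [   0.90    -0.10]
  [  -0.40     0.75]
det(I−A) = (0.90)(0.75) − (-0.10)(-0.40) = 0.6350
adj(I−A) = [[0.75, 0.10], [0.40, 0.90]]
(I − A)⁻¹ = adj(I−A) / det(I−A) ≈
  [   1.1811     0.1575]
  [   0.6299     1.4173]
The output multiplier for sector j is the column-j sum of the Leontief inverse (I − A)⁻¹ = adj(I−A) / det(I−A).
Column 1 of adj(I−A): (0.75, 0.40); det(I−A) = 0.6350.
m_1 = (0.75 + 0.40) / 0.6350 = 1.15 / 0.6350 ≈ 1.811.

m_1 = 1.811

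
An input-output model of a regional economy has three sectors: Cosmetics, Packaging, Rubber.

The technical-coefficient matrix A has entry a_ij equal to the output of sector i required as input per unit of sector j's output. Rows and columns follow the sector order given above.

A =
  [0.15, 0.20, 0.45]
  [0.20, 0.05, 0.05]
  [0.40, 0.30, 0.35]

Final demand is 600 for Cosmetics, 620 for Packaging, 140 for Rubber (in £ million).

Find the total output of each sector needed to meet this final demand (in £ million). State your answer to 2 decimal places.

I − A =
  [   0.85    -0.20    -0.45]
  [  -0.20     0.95    -0.05]
  [  -0.40    -0.30     0.65]
Cofactors of I−A, C_ij = (−1)^(i+j)·(minor ij) (rows/columns in the sector order above):
  C_11 = (0.95)(0.65) − (-0.05)(-0.30) = 0.6025
  C_12 = −[(-0.20)(0.65) − (-0.05)(-0.40)] = 0.1500
  C_13 = (-0.20)(-0.30) − (0.95)(-0.40) = 0.4400
  C_21 = −[(-0.20)(0.65) − (-0.45)(-0.30)] = 0.2650
  C_22 = (0.85)(0.65) − (-0.45)(-0.40) = 0.3725
  C_23 = −[(0.85)(-0.30) − (-0.20)(-0.40)] = 0.3350
  C_31 = (-0.20)(-0.05) − (-0.45)(0.95) = 0.4375
  C_32 = −[(0.85)(-0.05) − (-0.45)(-0.20)] = 0.1325
  C_33 = (0.85)(0.95) − (-0.20)(-0.20) = 0.7675
det(I−A) = Σ_j (I−A)_1j·C_1j = (0.85)(0.6025) + (-0.20)(0.1500) + (-0.45)(0.4400) = 0.284125
adj(I−A) = Cᵀ =
  [ 0.6025   0.2650   0.4375]
  [ 0.1500   0.3725   0.1325]
  [ 0.4400   0.3350   0.7675]
(I − A)⁻¹ = adj(I−A) / det(I−A) ≈
  [   2.1205     0.9327     1.5398]
  [   0.5279     1.3110     0.4663]
  [   1.5486     1.1791     2.7013]
x = (I − A)⁻¹ d = adj(I−A)·d / det(I−A), with det(I−A) = 0.284125:
  x_1 = (0.6025·600 + 0.2650·620 + 0.4375·140) / 0.284125 = 587.05 / 0.284125 ≈ 2066.17
  x_2 = (0.1500·600 + 0.3725·620 + 0.1325·140) / 0.284125 = 339.50 / 0.284125 ≈ 1194.90
  x_3 = (0.4400·600 + 0.3350·620 + 0.7675·140) / 0.284125 = 579.15 / 0.284125 ≈ 2038.36

x_1 = 2066.17, x_2 = 1194.90, x_3 = 2038.36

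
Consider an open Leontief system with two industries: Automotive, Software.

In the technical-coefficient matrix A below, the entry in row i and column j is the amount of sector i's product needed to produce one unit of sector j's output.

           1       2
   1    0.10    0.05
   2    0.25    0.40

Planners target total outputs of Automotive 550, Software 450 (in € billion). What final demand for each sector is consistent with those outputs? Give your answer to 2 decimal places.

I − A =
  [   0.90    -0.05]
  [  -0.25     0.60]
d = (I − A) x:
  d_1 = (+0.90)·550 + (-0.05)·450 = 472.50
  d_2 = (-0.25)·550 + (+0.60)·450 = 132.50

d_1 = 472.50, d_2 = 132.50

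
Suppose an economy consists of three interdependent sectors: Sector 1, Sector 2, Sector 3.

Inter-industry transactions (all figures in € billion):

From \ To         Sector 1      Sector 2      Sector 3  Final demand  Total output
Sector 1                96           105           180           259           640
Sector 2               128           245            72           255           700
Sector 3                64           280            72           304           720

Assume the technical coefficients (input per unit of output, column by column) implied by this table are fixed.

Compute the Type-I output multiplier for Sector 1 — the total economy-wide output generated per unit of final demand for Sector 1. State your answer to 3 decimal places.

Technical coefficients a_ij = z_ij / X_j:
  a_11 = 96/640 = 0.15, a_21 = 128/640 = 0.20, a_31 = 64/640 = 0.10
  a_12 = 105/700 = 0.15, a_22 = 245/700 = 0.35, a_32 = 280/700 = 0.40
  a_13 = 180/720 = 0.25, a_23 = 72/720 = 0.10, a_33 = 72/720 = 0.10
I − A =
  [   0.85    -0.15    -0.25]
  [  -0.20     0.65    -0.10]
  [  -0.10    -0.40     0.90]
Cofactors of I−A, C_ij = (−1)^(i+j)·(minor ij) (rows/columns in the sector order above):
  C_11 = (0.65)(0.90) − (-0.10)(-0.40) = 0.5450
  C_12 = −[(-0.20)(0.90) − (-0.10)(-0.10)] = 0.1900
  C_13 = (-0.20)(-0.40) − (0.65)(-0.10) = 0.1450
  C_21 = −[(-0.15)(0.90) − (-0.25)(-0.40)] = 0.2350
  C_22 = (0.85)(0.90) − (-0.25)(-0.10) = 0.7400
  C_23 = −[(0.85)(-0.40) − (-0.15)(-0.10)] = 0.3550
  C_31 = (-0.15)(-0.10) − (-0.25)(0.65) = 0.1775
  C_32 = −[(0.85)(-0.10) − (-0.25)(-0.20)] = 0.1350
  C_33 = (0.85)(0.65) − (-0.15)(-0.20) = 0.5225
det(I−A) = Σ_j (I−A)_1j·C_1j = (0.85)(0.5450) + (-0.15)(0.1900) + (-0.25)(0.1450) = 0.3985
adj(I−A) = Cᵀ =
  [ 0.5450   0.2350   0.1775]
  [ 0.1900   0.7400   0.1350]
  [ 0.1450   0.3550   0.5225]
(I − A)⁻¹ = adj(I−A) / det(I−A) ≈
  [   1.3676     0.5897     0.4454]
  [   0.4768     1.8570     0.3388]
  [   0.3639     0.8908     1.3112]
The output multiplier for sector j is the column-j sum of the Leontief inverse (I − A)⁻¹ = adj(I−A) / det(I−A).
Column 1 of adj(I−A): (0.5450, 0.1900, 0.1450); det(I−A) = 0.3985.
m_1 = (0.5450 + 0.1900 + 0.1450) / 0.3985 = 0.88 / 0.3985 ≈ 2.208.

m_1 = 2.208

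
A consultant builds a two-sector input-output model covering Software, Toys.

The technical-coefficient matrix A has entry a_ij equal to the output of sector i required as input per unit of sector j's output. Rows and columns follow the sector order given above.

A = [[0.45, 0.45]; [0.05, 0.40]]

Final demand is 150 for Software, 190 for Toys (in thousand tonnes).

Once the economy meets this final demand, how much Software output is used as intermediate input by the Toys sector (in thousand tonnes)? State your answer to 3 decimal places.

I − A =
  [   0.55    -0.45]
  [  -0.05     0.60]
det(I−A) = (0.55)(0.60) − (-0.45)(-0.05) = 0.3075
adj(I−A) = [[0.60, 0.45], [0.05, 0.55]]
(I − A)⁻¹ = adj(I−A) / det(I−A) ≈
  [   1.9512     1.4634]
  [   0.1626     1.7886]
First solve x = (I − A)⁻¹ d = adj(I−A)·d / det(I−A); in particular x_T = (0.05·150 + 0.55·190) / 0.3075 = 112.00 / 0.3075 ≈ 364.22764.
Intermediate flow from S to T: z_ST = a_ST · x_T = 0.45 × 112.00 / 0.3075 = 50.40 / 0.3075 ≈ 163.902.

z_ST = 163.902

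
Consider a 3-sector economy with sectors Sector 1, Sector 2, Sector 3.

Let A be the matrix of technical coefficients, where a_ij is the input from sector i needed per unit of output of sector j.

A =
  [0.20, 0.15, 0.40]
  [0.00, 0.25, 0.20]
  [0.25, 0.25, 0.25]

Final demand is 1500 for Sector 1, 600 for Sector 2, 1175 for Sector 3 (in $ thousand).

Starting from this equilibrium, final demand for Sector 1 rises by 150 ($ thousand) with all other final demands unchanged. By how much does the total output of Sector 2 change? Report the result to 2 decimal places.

I − A =
  [   0.80    -0.15    -0.40]
  [   0.00     0.75    -0.20]
  [  -0.25    -0.25     0.75]
Cofactors of I−A, C_ij = (−1)^(i+j)·(minor ij) (rows/columns in the sector order above):
  C_11 = (0.75)(0.75) − (-0.20)(-0.25) = 0.5125
  C_12 = −[(0.00)(0.75) − (-0.20)(-0.25)] = 0.0500
  C_13 = (0.00)(-0.25) − (0.75)(-0.25) = 0.1875
  C_21 = −[(-0.15)(0.75) − (-0.40)(-0.25)] = 0.2125
  C_22 = (0.80)(0.75) − (-0.40)(-0.25) = 0.5000
  C_23 = −[(0.80)(-0.25) − (-0.15)(-0.25)] = 0.2375
  C_31 = (-0.15)(-0.20) − (-0.40)(0.75) = 0.3300
  C_32 = −[(0.80)(-0.20) − (-0.40)(0.00)] = 0.1600
  C_33 = (0.80)(0.75) − (-0.15)(0.00) = 0.6000
det(I−A) = Σ_j (I−A)_1j·C_1j = (0.80)(0.5125) + (-0.15)(0.0500) + (-0.40)(0.1875) = 0.3275
adj(I−A) = Cᵀ =
  [ 0.5125   0.2125   0.3300]
  [ 0.0500   0.5000   0.1600]
  [ 0.1875   0.2375   0.6000]
(I − A)⁻¹ = adj(I−A) / det(I−A) ≈
  [   1.5649     0.6489     1.0076]
  [   0.1527     1.5267     0.4885]
  [   0.5725     0.7252     1.8321]
Δx = (I − A)⁻¹ Δd with Δd having +150 in the Sector 1 component and 0 elsewhere.
So Δx_2 = L_21 · (+150), where L_21 = adj(I−A)_21 / det(I−A) = 0.0500 / 0.3275.
Δx_2 = 0.0500 × (+150) / 0.3275 = 7.50 / 0.3275 ≈ 22.90.

Δx_2 = 22.90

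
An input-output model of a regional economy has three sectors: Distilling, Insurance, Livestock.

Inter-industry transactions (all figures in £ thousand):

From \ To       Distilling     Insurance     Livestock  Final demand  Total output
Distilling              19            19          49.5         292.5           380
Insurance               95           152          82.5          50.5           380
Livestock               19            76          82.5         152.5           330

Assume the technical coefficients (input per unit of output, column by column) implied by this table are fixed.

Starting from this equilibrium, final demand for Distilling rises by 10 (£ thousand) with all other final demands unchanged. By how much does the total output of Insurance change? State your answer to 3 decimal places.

Technical coefficients a_ij = z_ij / X_j:
  a_11 = 19/380 = 0.05, a_21 = 95/380 = 0.25, a_31 = 19/380 = 0.05
  a_12 = 19/380 = 0.05, a_22 = 152/380 = 0.40, a_32 = 76/380 = 0.20
  a_13 = 49.5/330 = 0.15, a_23 = 82.5/330 = 0.25, a_33 = 82.5/330 = 0.25
I − A =
  [   0.95    -0.05    -0.15]
  [  -0.25     0.60    -0.25]
  [  -0.05    -0.20     0.75]
Cofactors of I−A, C_ij = (−1)^(i+j)·(minor ij) (rows/columns in the sector order above):
  C_11 = (0.60)(0.75) − (-0.25)(-0.20) = 0.4000
  C_12 = −[(-0.25)(0.75) − (-0.25)(-0.05)] = 0.2000
  C_13 = (-0.25)(-0.20) − (0.60)(-0.05) = 0.0800
  C_21 = −[(-0.05)(0.75) − (-0.15)(-0.20)] = 0.0675
  C_22 = (0.95)(0.75) − (-0.15)(-0.05) = 0.7050
  C_23 = −[(0.95)(-0.20) − (-0.05)(-0.05)] = 0.1925
  C_31 = (-0.05)(-0.25) − (-0.15)(0.60) = 0.1025
  C_32 = −[(0.95)(-0.25) − (-0.15)(-0.25)] = 0.2750
  C_33 = (0.95)(0.60) − (-0.05)(-0.25) = 0.5575
det(I−A) = Σ_j (I−A)_1j·C_1j = (0.95)(0.4000) + (-0.05)(0.2000) + (-0.15)(0.0800) = 0.3580
adj(I−A) = Cᵀ =
  [ 0.4000   0.0675   0.1025]
  [ 0.2000   0.7050   0.2750]
  [ 0.0800   0.1925   0.5575]
(I − A)⁻¹ = adj(I−A) / det(I−A) ≈
  [   1.1173     0.1885     0.2863]
  [   0.5587     1.9693     0.7682]
  [   0.2235     0.5377     1.5573]
Δx = (I − A)⁻¹ Δd with Δd having +10 in the Distilling component and 0 elsewhere.
So Δx_2 = L_21 · (+10), where L_21 = adj(I−A)_21 / det(I−A) = 0.2000 / 0.3580.
Δx_2 = 0.2000 × (+10) / 0.3580 = 2.00 / 0.3580 ≈ 5.587.

Δx_2 = 5.587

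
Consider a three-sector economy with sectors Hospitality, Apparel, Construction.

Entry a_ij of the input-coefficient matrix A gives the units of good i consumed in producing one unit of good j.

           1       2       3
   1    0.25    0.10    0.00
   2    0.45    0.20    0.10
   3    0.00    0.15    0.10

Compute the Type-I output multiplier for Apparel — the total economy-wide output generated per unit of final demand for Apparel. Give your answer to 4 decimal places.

I − A =
  [   0.75    -0.10     0.00]
  [  -0.45     0.80    -0.10]
  [   0.00    -0.15     0.90]
Cofactors of I−A, C_ij = (−1)^(i+j)·(minor ij) (rows/columns in the sector order above):
  C_11 = (0.80)(0.90) − (-0.10)(-0.15) = 0.7050
  C_12 = −[(-0.45)(0.90) − (-0.10)(0.00)] = 0.4050
  C_13 = (-0.45)(-0.15) − (0.80)(0.00) = 0.0675
  C_21 = −[(-0.10)(0.90) − (0.00)(-0.15)] = 0.0900
  C_22 = (0.75)(0.90) − (0.00)(0.00) = 0.6750
  C_23 = −[(0.75)(-0.15) − (-0.10)(0.00)] = 0.1125
  C_31 = (-0.10)(-0.10) − (0.00)(0.80) = 0.0100
  C_32 = −[(0.75)(-0.10) − (0.00)(-0.45)] = 0.0750
  C_33 = (0.75)(0.80) − (-0.10)(-0.45) = 0.5550
det(I−A) = Σ_j (I−A)_1j·C_1j = (0.75)(0.7050) + (-0.10)(0.4050) + (0.00)(0.0675) = 0.48825
adj(I−A) = Cᵀ =
  [ 0.7050   0.0900   0.0100]
  [ 0.4050   0.6750   0.0750]
  [ 0.0675   0.1125   0.5550]
(I − A)⁻¹ = adj(I−A) / det(I−A) ≈
  [   1.44393     0.18433     0.02048]
  [   0.82949     1.38249     0.15361]
  [   0.13825     0.23041     1.13671]
The output multiplier for sector j is the column-j sum of the Leontief inverse (I − A)⁻¹ = adj(I−A) / det(I−A).
Column 2 of adj(I−A): (0.0900, 0.6750, 0.1125); det(I−A) = 0.48825.
m_2 = (0.0900 + 0.6750 + 0.1125) / 0.48825 = 0.8775 / 0.48825 ≈ 1.7972.

m_2 = 1.7972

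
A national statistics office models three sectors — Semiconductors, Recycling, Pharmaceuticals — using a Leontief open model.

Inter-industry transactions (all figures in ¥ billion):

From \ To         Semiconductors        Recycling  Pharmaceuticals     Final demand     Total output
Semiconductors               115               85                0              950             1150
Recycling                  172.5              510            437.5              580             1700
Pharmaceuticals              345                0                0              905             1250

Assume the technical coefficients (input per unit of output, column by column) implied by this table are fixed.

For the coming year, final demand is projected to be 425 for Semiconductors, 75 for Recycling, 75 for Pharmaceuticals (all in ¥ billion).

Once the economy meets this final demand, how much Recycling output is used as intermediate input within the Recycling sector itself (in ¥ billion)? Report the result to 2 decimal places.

Technical coefficients a_ij = z_ij / X_j:
  a_SS = 115/1150 = 0.10, a_RS = 172.5/1150 = 0.15, a_PS = 345/1150 = 0.30
  a_SR = 85/1700 = 0.05, a_RR = 510/1700 = 0.30, a_PR = 0/1700 = 0.00
  a_SP = 0/1250 = 0.00, a_RP = 437.5/1250 = 0.35, a_PP = 0/1250 = 0.00
I − A =
  [   0.90    -0.05     0.00]
  [  -0.15     0.70    -0.35]
  [  -0.30     0.00     1.00]
Cofactors of I−A, C_ij = (−1)^(i+j)·(minor ij) (rows/columns in the sector order above):
  C_11 = (0.70)(1.00) − (-0.35)(0.00) = 0.7000
  C_12 = −[(-0.15)(1.00) − (-0.35)(-0.30)] = 0.2550
  C_13 = (-0.15)(0.00) − (0.70)(-0.30) = 0.2100
  C_21 = −[(-0.05)(1.00) − (0.00)(0.00)] = 0.0500
  C_22 = (0.90)(1.00) − (0.00)(-0.30) = 0.9000
  C_23 = −[(0.90)(0.00) − (-0.05)(-0.30)] = 0.0150
  C_31 = (-0.05)(-0.35) − (0.00)(0.70) = 0.0175
  C_32 = −[(0.90)(-0.35) − (0.00)(-0.15)] = 0.3150
  C_33 = (0.90)(0.70) − (-0.05)(-0.15) = 0.6225
det(I−A) = Σ_j (I−A)_1j·C_1j = (0.90)(0.7000) + (-0.05)(0.2550) + (0.00)(0.2100) = 0.61725
adj(I−A) = Cᵀ =
  [ 0.7000   0.0500   0.0175]
  [ 0.2550   0.9000   0.3150]
  [ 0.2100   0.0150   0.6225]
(I − A)⁻¹ = adj(I−A) / det(I−A) ≈
  [   1.1341     0.0810     0.0284]
  [   0.4131     1.4581     0.5103]
  [   0.3402     0.0243     1.0085]
First solve x = (I − A)⁻¹ d = adj(I−A)·d / det(I−A); in particular x_R = (0.2550·425 + 0.9000·75 + 0.3150·75) / 0.61725 = 199.50 / 0.61725 ≈ 323.2078.
Intermediate flow from R to R: z_RR = a_RR · x_R = 0.30 × 199.50 / 0.61725 = 59.85 / 0.61725 ≈ 96.96.

z_RR = 96.96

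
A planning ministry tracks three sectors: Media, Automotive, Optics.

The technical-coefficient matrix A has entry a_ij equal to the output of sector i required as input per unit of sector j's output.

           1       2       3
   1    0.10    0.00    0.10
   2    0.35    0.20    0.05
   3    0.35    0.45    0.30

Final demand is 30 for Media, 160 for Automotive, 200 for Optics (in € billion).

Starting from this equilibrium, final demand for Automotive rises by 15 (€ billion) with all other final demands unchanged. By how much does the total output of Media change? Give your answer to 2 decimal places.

Δx_1 = 1.53

I − A =
  [   0.90     0.00    -0.10]
  [  -0.35     0.80    -0.05]
  [  -0.35    -0.45     0.70]
Cofactors of I−A, C_ij = (−1)^(i+j)·(minor ij) (rows/columns in the sector order above):
  C_11 = (0.80)(0.70) − (-0.05)(-0.45) = 0.5375
  C_12 = −[(-0.35)(0.70) − (-0.05)(-0.35)] = 0.2625
  C_13 = (-0.35)(-0.45) − (0.80)(-0.35) = 0.4375
  C_21 = −[(0.00)(0.70) − (-0.10)(-0.45)] = 0.0450
  C_22 = (0.90)(0.70) − (-0.10)(-0.35) = 0.5950
  C_23 = −[(0.90)(-0.45) − (0.00)(-0.35)] = 0.4050
  C_31 = (0.00)(-0.05) − (-0.10)(0.80) = 0.0800
  C_32 = −[(0.90)(-0.05) − (-0.10)(-0.35)] = 0.0800
  C_33 = (0.90)(0.80) − (0.00)(-0.35) = 0.7200
det(I−A) = Σ_j (I−A)_1j·C_1j = (0.90)(0.5375) + (0.00)(0.2625) + (-0.10)(0.4375) = 0.4400
adj(I−A) = Cᵀ =
  [ 0.5375   0.0450   0.0800]
  [ 0.2625   0.5950   0.0800]
  [ 0.4375   0.4050   0.7200]
(I − A)⁻¹ = adj(I−A) / det(I−A) ≈
  [   1.2216     0.1023     0.1818]
  [   0.5966     1.3523     0.1818]
  [   0.9943     0.9205     1.6364]
Δx = (I − A)⁻¹ Δd with Δd having +15 in the Automotive component and 0 elsewhere.
So Δx_1 = L_12 · (+15), where L_12 = adj(I−A)_12 / det(I−A) = 0.0450 / 0.4400.
Δx_1 = 0.0450 × (+15) / 0.4400 = 0.675 / 0.4400 ≈ 1.53.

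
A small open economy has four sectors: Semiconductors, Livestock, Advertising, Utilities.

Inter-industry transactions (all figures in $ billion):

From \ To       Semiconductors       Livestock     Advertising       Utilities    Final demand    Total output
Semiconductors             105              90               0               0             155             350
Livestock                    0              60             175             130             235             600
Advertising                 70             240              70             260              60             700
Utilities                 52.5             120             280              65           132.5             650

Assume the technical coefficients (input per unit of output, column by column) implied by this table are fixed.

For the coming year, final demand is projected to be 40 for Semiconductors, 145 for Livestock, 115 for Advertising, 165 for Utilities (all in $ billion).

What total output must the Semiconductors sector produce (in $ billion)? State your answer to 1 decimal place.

Technical coefficients a_ij = z_ij / X_j:
  a_SS = 105/350 = 0.30, a_LS = 0/350 = 0.00, a_AS = 70/350 = 0.20, a_US = 52.5/350 = 0.15
  a_SL = 90/600 = 0.15, a_LL = 60/600 = 0.10, a_AL = 240/600 = 0.40, a_UL = 120/600 = 0.20
  a_SA = 0/700 = 0.00, a_LA = 175/700 = 0.25, a_AA = 70/700 = 0.10, a_UA = 280/700 = 0.40
  a_SU = 0/650 = 0.00, a_LU = 130/650 = 0.20, a_AU = 260/650 = 0.40, a_UU = 65/650 = 0.10
I − A =
  [   0.70    -0.15     0.00     0.00]
  [   0.00     0.90    -0.25    -0.20]
  [  -0.20    -0.40     0.90    -0.40]
  [  -0.15    -0.20    -0.40     0.90]
Compute the cofactors C_ij = (−1)^(i+j)·(3×3 minor ij) of I−A; the adjugate is their transpose:
adj(I−A) = Cᵀ =
  [ 0.407000   0.097500   0.045750   0.042000]
  [ 0.103000   0.455000   0.213500   0.196000]
  [ 0.220000   0.344000   0.534500   0.314000]
  [ 0.188500   0.270250   0.292625   0.489500]
det(I−A) = Σ_j (I−A)_1j·C_1j = (0.70)(0.407000) + (-0.15)(0.103000) + (0.00)(0.220000) + (0.00)(0.188500) = 0.26945
(I − A)⁻¹ = adj(I−A) / det(I−A) ≈
  [   1.5105     0.3618     0.1698     0.1559]
  [   0.3823     1.6886     0.7924     0.7274]
  [   0.8165     1.2767     1.9837     1.1653]
  [   0.6996     1.0030     1.0860     1.8167]
x = (I − A)⁻¹ d = adj(I−A)·d / det(I−A), with det(I−A) = 0.26945:
  x_S = (0.407000·40 + 0.097500·145 + 0.045750·115 + 0.042000·165) / 0.26945 = 42.60875 / 0.26945 ≈ 158.1
  x_L = (0.103000·40 + 0.455000·145 + 0.213500·115 + 0.196000·165) / 0.26945 = 126.9875 / 0.26945 ≈ 471.3
  x_A = (0.220000·40 + 0.344000·145 + 0.534500·115 + 0.314000·165) / 0.26945 = 171.9575 / 0.26945 ≈ 638.2
  x_U = (0.188500·40 + 0.270250·145 + 0.292625·115 + 0.489500·165) / 0.26945 = 161.145625 / 0.26945 ≈ 598.1

x_S = 158.1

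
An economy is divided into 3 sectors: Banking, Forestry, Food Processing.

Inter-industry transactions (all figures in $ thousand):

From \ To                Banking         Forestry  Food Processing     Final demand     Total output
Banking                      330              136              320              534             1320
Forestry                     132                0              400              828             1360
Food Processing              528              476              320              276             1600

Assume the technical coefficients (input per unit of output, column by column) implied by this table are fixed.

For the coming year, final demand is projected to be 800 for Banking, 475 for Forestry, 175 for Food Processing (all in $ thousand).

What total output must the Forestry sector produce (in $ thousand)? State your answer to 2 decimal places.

x_2 = 995.20

Technical coefficients a_ij = z_ij / X_j:
  a_11 = 330/1320 = 0.25, a_21 = 132/1320 = 0.10, a_31 = 528/1320 = 0.40
  a_12 = 136/1360 = 0.10, a_22 = 0/1360 = 0.00, a_32 = 476/1360 = 0.35
  a_13 = 320/1600 = 0.20, a_23 = 400/1600 = 0.25, a_33 = 320/1600 = 0.20
I − A =
  [   0.75    -0.10    -0.20]
  [  -0.10     1.00    -0.25]
  [  -0.40    -0.35     0.80]
Cofactors of I−A, C_ij = (−1)^(i+j)·(minor ij) (rows/columns in the sector order above):
  C_11 = (1.00)(0.80) − (-0.25)(-0.35) = 0.7125
  C_12 = −[(-0.10)(0.80) − (-0.25)(-0.40)] = 0.1800
  C_13 = (-0.10)(-0.35) − (1.00)(-0.40) = 0.4350
  C_21 = −[(-0.10)(0.80) − (-0.20)(-0.35)] = 0.1500
  C_22 = (0.75)(0.80) − (-0.20)(-0.40) = 0.5200
  C_23 = −[(0.75)(-0.35) − (-0.10)(-0.40)] = 0.3025
  C_31 = (-0.10)(-0.25) − (-0.20)(1.00) = 0.2250
  C_32 = −[(0.75)(-0.25) − (-0.20)(-0.10)] = 0.2075
  C_33 = (0.75)(1.00) − (-0.10)(-0.10) = 0.7400
det(I−A) = Σ_j (I−A)_1j·C_1j = (0.75)(0.7125) + (-0.10)(0.1800) + (-0.20)(0.4350) = 0.429375
adj(I−A) = Cᵀ =
  [ 0.7125   0.1500   0.2250]
  [ 0.1800   0.5200   0.2075]
  [ 0.4350   0.3025   0.7400]
(I − A)⁻¹ = adj(I−A) / det(I−A) ≈
  [   1.6594     0.3493     0.5240]
  [   0.4192     1.2111     0.4833]
  [   1.0131     0.7045     1.7234]
x = (I − A)⁻¹ d = adj(I−A)·d / det(I−A), with det(I−A) = 0.429375:
  x_1 = (0.7125·800 + 0.1500·475 + 0.2250·175) / 0.429375 = 680.625 / 0.429375 ≈ 1585.15
  x_2 = (0.1800·800 + 0.5200·475 + 0.2075·175) / 0.429375 = 427.3125 / 0.429375 ≈ 995.20
  x_3 = (0.4350·800 + 0.3025·475 + 0.7400·175) / 0.429375 = 621.1875 / 0.429375 ≈ 1446.72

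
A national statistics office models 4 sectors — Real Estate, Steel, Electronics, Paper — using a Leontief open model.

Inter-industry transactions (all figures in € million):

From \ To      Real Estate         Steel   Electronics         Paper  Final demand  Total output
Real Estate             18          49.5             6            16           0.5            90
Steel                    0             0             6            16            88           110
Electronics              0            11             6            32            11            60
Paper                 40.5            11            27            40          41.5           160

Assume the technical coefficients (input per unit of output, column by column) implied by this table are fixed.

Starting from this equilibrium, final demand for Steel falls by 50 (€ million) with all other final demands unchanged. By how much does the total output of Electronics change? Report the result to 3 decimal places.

Technical coefficients a_ij = z_ij / X_j:
  a_RR = 18/90 = 0.20, a_SR = 0/90 = 0.00, a_ER = 0/90 = 0.00, a_PR = 40.5/90 = 0.45
  a_RS = 49.5/110 = 0.45, a_SS = 0/110 = 0.00, a_ES = 11/110 = 0.10, a_PS = 11/110 = 0.10
  a_RE = 6/60 = 0.10, a_SE = 6/60 = 0.10, a_EE = 6/60 = 0.10, a_PE = 27/60 = 0.45
  a_RP = 16/160 = 0.10, a_SP = 16/160 = 0.10, a_EP = 32/160 = 0.20, a_PP = 40/160 = 0.25
I − A =
  [   0.80    -0.45    -0.10    -0.10]
  [   0.00     1.00    -0.10    -0.10]
  [   0.00    -0.10     0.90    -0.20]
  [  -0.45    -0.10    -0.45     0.75]
Compute the cofactors C_ij = (−1)^(i+j)·(3×3 minor ij) of I−A; the adjugate is their transpose:
adj(I−A) = Cᵀ =
  [ 0.56200   0.28625   0.17400   0.15950]
  [ 0.04950   0.41850   0.09600   0.08800]
  [ 0.09450   0.11200   0.52675   0.16800]
  [ 0.40050   0.29475   0.43325   0.71200]
det(I−A) = Σ_j (I−A)_1j·C_1j = (0.80)(0.56200) + (-0.45)(0.04950) + (-0.10)(0.09450) + (-0.10)(0.40050) = 0.377825
(I − A)⁻¹ = adj(I−A) / det(I−A) ≈
  [   1.4875     0.7576     0.4605     0.4222]
  [   0.1310     1.1077     0.2541     0.2329]
  [   0.2501     0.2964     1.3942     0.4447]
  [   1.0600     0.7801     1.1467     1.8845]
Δx = (I − A)⁻¹ Δd with Δd having -50 in the Steel component and 0 elsewhere.
So Δx_E = L_ES · (-50), where L_ES = adj(I−A)_ES / det(I−A) = 0.11200 / 0.377825.
Δx_E = 0.11200 × (-50) / 0.377825 = -5.60 / 0.377825 ≈ -14.822.

Δx_E = -14.822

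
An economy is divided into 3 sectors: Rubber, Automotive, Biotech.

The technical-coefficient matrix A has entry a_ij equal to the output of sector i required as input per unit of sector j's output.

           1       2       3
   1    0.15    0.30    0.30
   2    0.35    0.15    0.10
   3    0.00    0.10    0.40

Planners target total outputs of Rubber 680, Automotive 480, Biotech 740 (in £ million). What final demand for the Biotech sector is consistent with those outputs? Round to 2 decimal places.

d_3 = 396.00

I − A =
  [   0.85    -0.30    -0.30]
  [  -0.35     0.85    -0.10]
  [   0.00    -0.10     0.60]
d = (I − A) x:
  d_1 = (+0.85)·680 + (-0.30)·480 + (-0.30)·740 = 212.00
  d_2 = (-0.35)·680 + (+0.85)·480 + (-0.10)·740 = 96.00
  d_3 = (+0.00)·680 + (-0.10)·480 + (+0.60)·740 = 396.00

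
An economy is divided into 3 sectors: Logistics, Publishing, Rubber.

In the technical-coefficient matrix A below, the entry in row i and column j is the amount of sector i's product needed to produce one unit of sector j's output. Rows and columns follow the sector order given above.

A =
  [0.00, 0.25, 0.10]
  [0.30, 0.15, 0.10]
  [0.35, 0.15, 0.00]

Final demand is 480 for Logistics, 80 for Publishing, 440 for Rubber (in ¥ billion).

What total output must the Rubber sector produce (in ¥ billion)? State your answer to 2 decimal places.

I − A =
  [   1.00    -0.25    -0.10]
  [  -0.30     0.85    -0.10]
  [  -0.35    -0.15     1.00]
Cofactors of I−A, C_ij = (−1)^(i+j)·(minor ij) (rows/columns in the sector order above):
  C_11 = (0.85)(1.00) − (-0.10)(-0.15) = 0.8350
  C_12 = −[(-0.30)(1.00) − (-0.10)(-0.35)] = 0.3350
  C_13 = (-0.30)(-0.15) − (0.85)(-0.35) = 0.3425
  C_21 = −[(-0.25)(1.00) − (-0.10)(-0.15)] = 0.2650
  C_22 = (1.00)(1.00) − (-0.10)(-0.35) = 0.9650
  C_23 = −[(1.00)(-0.15) − (-0.25)(-0.35)] = 0.2375
  C_31 = (-0.25)(-0.10) − (-0.10)(0.85) = 0.1100
  C_32 = −[(1.00)(-0.10) − (-0.10)(-0.30)] = 0.1300
  C_33 = (1.00)(0.85) − (-0.25)(-0.30) = 0.7750
det(I−A) = Σ_j (I−A)_1j·C_1j = (1.00)(0.8350) + (-0.25)(0.3350) + (-0.10)(0.3425) = 0.7170
adj(I−A) = Cᵀ =
  [ 0.8350   0.2650   0.1100]
  [ 0.3350   0.9650   0.1300]
  [ 0.3425   0.2375   0.7750]
(I − A)⁻¹ = adj(I−A) / det(I−A) ≈
  [   1.1646     0.3696     0.1534]
  [   0.4672     1.3459     0.1813]
  [   0.4777     0.3312     1.0809]
x = (I − A)⁻¹ d = adj(I−A)·d / det(I−A), with det(I−A) = 0.7170:
  x_L = (0.8350·480 + 0.2650·80 + 0.1100·440) / 0.7170 = 470.40 / 0.7170 ≈ 656.07
  x_P = (0.3350·480 + 0.9650·80 + 0.1300·440) / 0.7170 = 295.20 / 0.7170 ≈ 411.72
  x_R = (0.3425·480 + 0.2375·80 + 0.7750·440) / 0.7170 = 524.40 / 0.7170 ≈ 731.38

x_R = 731.38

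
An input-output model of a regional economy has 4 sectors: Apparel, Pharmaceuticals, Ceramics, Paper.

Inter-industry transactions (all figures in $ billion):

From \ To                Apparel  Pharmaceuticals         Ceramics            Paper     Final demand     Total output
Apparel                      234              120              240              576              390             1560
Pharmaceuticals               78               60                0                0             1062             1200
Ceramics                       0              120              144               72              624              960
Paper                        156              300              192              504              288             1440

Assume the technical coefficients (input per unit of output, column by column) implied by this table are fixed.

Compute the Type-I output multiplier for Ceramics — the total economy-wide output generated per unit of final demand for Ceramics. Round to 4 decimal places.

m_3 = 2.2927

Technical coefficients a_ij = z_ij / X_j:
  a_11 = 234/1560 = 0.15, a_21 = 78/1560 = 0.05, a_31 = 0/1560 = 0.00, a_41 = 156/1560 = 0.10
  a_12 = 120/1200 = 0.10, a_22 = 60/1200 = 0.05, a_32 = 120/1200 = 0.10, a_42 = 300/1200 = 0.25
  a_13 = 240/960 = 0.25, a_23 = 0/960 = 0.00, a_33 = 144/960 = 0.15, a_43 = 192/960 = 0.20
  a_14 = 576/1440 = 0.40, a_24 = 0/1440 = 0.00, a_34 = 72/1440 = 0.05, a_44 = 504/1440 = 0.35
I − A =
  [   0.85    -0.10    -0.25    -0.40]
  [  -0.05     0.95     0.00     0.00]
  [   0.00    -0.10     0.85    -0.05]
  [  -0.10    -0.25    -0.20     0.65]
Compute the cofactors C_ij = (−1)^(i+j)·(3×3 minor ij) of I−A; the adjugate is their transpose:
adj(I−A) = Cᵀ =
  [ 0.515375   0.166625   0.230375   0.334875]
  [ 0.027125   0.425875   0.012125   0.017625]
  [ 0.008625   0.062375   0.478625   0.042125]
  [ 0.092375   0.208625   0.187375   0.680875]
det(I−A) = Σ_j (I−A)_1j·C_1j = (0.85)(0.515375) + (-0.10)(0.027125) + (-0.25)(0.008625) + (-0.40)(0.092375) = 0.39625
(I − A)⁻¹ = adj(I−A) / det(I−A) ≈
  [   1.30063     0.42050     0.58139     0.84511]
  [   0.06845     1.07476     0.03060     0.04448]
  [   0.02177     0.15741     1.20789     0.10631]
  [   0.23312     0.52650     0.47287     1.71830]
The output multiplier for sector j is the column-j sum of the Leontief inverse (I − A)⁻¹ = adj(I−A) / det(I−A).
Column 3 of adj(I−A): (0.230375, 0.012125, 0.478625, 0.187375); det(I−A) = 0.39625.
m_3 = (0.230375 + 0.012125 + 0.478625 + 0.187375) / 0.39625 = 0.9085 / 0.39625 ≈ 2.2927.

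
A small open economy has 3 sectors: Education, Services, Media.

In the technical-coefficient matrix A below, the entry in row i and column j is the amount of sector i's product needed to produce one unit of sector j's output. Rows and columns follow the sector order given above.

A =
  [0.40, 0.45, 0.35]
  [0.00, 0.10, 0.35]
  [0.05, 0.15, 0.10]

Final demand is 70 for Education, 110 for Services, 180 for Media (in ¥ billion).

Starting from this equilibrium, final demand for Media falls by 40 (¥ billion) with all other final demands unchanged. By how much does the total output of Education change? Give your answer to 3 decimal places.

I − A =
  [   0.60    -0.45    -0.35]
  [   0.00     0.90    -0.35]
  [  -0.05    -0.15     0.90]
Cofactors of I−A, C_ij = (−1)^(i+j)·(minor ij) (rows/columns in the sector order above):
  C_11 = (0.90)(0.90) − (-0.35)(-0.15) = 0.7575
  C_12 = −[(0.00)(0.90) − (-0.35)(-0.05)] = 0.0175
  C_13 = (0.00)(-0.15) − (0.90)(-0.05) = 0.0450
  C_21 = −[(-0.45)(0.90) − (-0.35)(-0.15)] = 0.4575
  C_22 = (0.60)(0.90) − (-0.35)(-0.05) = 0.5225
  C_23 = −[(0.60)(-0.15) − (-0.45)(-0.05)] = 0.1125
  C_31 = (-0.45)(-0.35) − (-0.35)(0.90) = 0.4725
  C_32 = −[(0.60)(-0.35) − (-0.35)(0.00)] = 0.2100
  C_33 = (0.60)(0.90) − (-0.45)(0.00) = 0.5400
det(I−A) = Σ_j (I−A)_1j·C_1j = (0.60)(0.7575) + (-0.45)(0.0175) + (-0.35)(0.0450) = 0.430875
adj(I−A) = Cᵀ =
  [ 0.7575   0.4575   0.4725]
  [ 0.0175   0.5225   0.2100]
  [ 0.0450   0.1125   0.5400]
(I − A)⁻¹ = adj(I−A) / det(I−A) ≈
  [   1.7581     1.0618     1.0966]
  [   0.0406     1.2126     0.4874]
  [   0.1044     0.2611     1.2533]
Δx = (I − A)⁻¹ Δd with Δd having -40 in the Media component and 0 elsewhere.
So Δx_1 = L_13 · (-40), where L_13 = adj(I−A)_13 / det(I−A) = 0.4725 / 0.430875.
Δx_1 = 0.4725 × (-40) / 0.430875 = -18.90 / 0.430875 ≈ -43.864.

Δx_1 = -43.864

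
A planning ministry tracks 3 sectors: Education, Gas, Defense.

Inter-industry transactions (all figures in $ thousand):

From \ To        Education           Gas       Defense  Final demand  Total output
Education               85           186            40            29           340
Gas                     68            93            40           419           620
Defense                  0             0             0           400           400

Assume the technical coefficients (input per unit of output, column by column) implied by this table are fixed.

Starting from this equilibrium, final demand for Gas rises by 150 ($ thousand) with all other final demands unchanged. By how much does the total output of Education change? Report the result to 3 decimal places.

Δx_E = 77.922

Technical coefficients a_ij = z_ij / X_j:
  a_EE = 85/340 = 0.25, a_GE = 68/340 = 0.20, a_DE = 0/340 = 0.00
  a_EG = 186/620 = 0.30, a_GG = 93/620 = 0.15, a_DG = 0/620 = 0.00
  a_ED = 40/400 = 0.10, a_GD = 40/400 = 0.10, a_DD = 0/400 = 0.00
I − A =
  [   0.75    -0.30    -0.10]
  [  -0.20     0.85    -0.10]
  [   0.00     0.00     1.00]
Cofactors of I−A, C_ij = (−1)^(i+j)·(minor ij) (rows/columns in the sector order above):
  C_11 = (0.85)(1.00) − (-0.10)(0.00) = 0.8500
  C_12 = −[(-0.20)(1.00) − (-0.10)(0.00)] = 0.2000
  C_13 = (-0.20)(0.00) − (0.85)(0.00) = 0.0000
  C_21 = −[(-0.30)(1.00) − (-0.10)(0.00)] = 0.3000
  C_22 = (0.75)(1.00) − (-0.10)(0.00) = 0.7500
  C_23 = −[(0.75)(0.00) − (-0.30)(0.00)] = 0.0000
  C_31 = (-0.30)(-0.10) − (-0.10)(0.85) = 0.1150
  C_32 = −[(0.75)(-0.10) − (-0.10)(-0.20)] = 0.0950
  C_33 = (0.75)(0.85) − (-0.30)(-0.20) = 0.5775
det(I−A) = Σ_j (I−A)_1j·C_1j = (0.75)(0.8500) + (-0.30)(0.2000) + (-0.10)(0.0000) = 0.5775
adj(I−A) = Cᵀ =
  [ 0.8500   0.3000   0.1150]
  [ 0.2000   0.7500   0.0950]
  [ 0.0000   0.0000   0.5775]
(I − A)⁻¹ = adj(I−A) / det(I−A) ≈
  [   1.4719     0.5195     0.1991]
  [   0.3463     1.2987     0.1645]
  [   0.0000     0.0000     1.0000]
Δx = (I − A)⁻¹ Δd with Δd having +150 in the Gas component and 0 elsewhere.
So Δx_E = L_EG · (+150), where L_EG = adj(I−A)_EG / det(I−A) = 0.3000 / 0.5775.
Δx_E = 0.3000 × (+150) / 0.5775 = 45.00 / 0.5775 ≈ 77.922.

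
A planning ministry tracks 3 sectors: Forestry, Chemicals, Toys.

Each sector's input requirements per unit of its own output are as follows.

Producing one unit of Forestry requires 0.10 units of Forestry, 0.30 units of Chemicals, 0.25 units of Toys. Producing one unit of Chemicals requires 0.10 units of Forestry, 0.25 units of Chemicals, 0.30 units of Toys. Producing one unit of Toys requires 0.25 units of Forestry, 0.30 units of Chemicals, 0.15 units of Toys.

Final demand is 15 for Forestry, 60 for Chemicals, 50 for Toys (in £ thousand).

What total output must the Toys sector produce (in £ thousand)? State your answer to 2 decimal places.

I − A =
  [   0.90    -0.10    -0.25]
  [  -0.30     0.75    -0.30]
  [  -0.25    -0.30     0.85]
Cofactors of I−A, C_ij = (−1)^(i+j)·(minor ij) (rows/columns in the sector order above):
  C_11 = (0.75)(0.85) − (-0.30)(-0.30) = 0.5475
  C_12 = −[(-0.30)(0.85) − (-0.30)(-0.25)] = 0.3300
  C_13 = (-0.30)(-0.30) − (0.75)(-0.25) = 0.2775
  C_21 = −[(-0.10)(0.85) − (-0.25)(-0.30)] = 0.1600
  C_22 = (0.90)(0.85) − (-0.25)(-0.25) = 0.7025
  C_23 = −[(0.90)(-0.30) − (-0.10)(-0.25)] = 0.2950
  C_31 = (-0.10)(-0.30) − (-0.25)(0.75) = 0.2175
  C_32 = −[(0.90)(-0.30) − (-0.25)(-0.30)] = 0.3450
  C_33 = (0.90)(0.75) − (-0.10)(-0.30) = 0.6450
det(I−A) = Σ_j (I−A)_1j·C_1j = (0.90)(0.5475) + (-0.10)(0.3300) + (-0.25)(0.2775) = 0.390375
adj(I−A) = Cᵀ =
  [ 0.5475   0.1600   0.2175]
  [ 0.3300   0.7025   0.3450]
  [ 0.2775   0.2950   0.6450]
(I − A)⁻¹ = adj(I−A) / det(I−A) ≈
  [   1.4025     0.4099     0.5572]
  [   0.8453     1.7996     0.8838]
  [   0.7109     0.7557     1.6523]
x = (I − A)⁻¹ d = adj(I−A)·d / det(I−A), with det(I−A) = 0.390375:
  x_1 = (0.5475·15 + 0.1600·60 + 0.2175·50) / 0.390375 = 28.6875 / 0.390375 ≈ 73.49
  x_2 = (0.3300·15 + 0.7025·60 + 0.3450·50) / 0.390375 = 64.35 / 0.390375 ≈ 164.84
  x_3 = (0.2775·15 + 0.2950·60 + 0.6450·50) / 0.390375 = 54.1125 / 0.390375 ≈ 138.62

x_3 = 138.62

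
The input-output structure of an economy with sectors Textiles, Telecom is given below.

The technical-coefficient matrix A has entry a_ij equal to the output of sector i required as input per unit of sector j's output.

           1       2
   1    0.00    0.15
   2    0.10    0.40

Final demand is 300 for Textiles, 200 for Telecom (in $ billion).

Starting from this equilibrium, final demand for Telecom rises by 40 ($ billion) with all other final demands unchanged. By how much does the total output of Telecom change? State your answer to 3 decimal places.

Δx_2 = 68.376

I − A =
  [   1.00    -0.15]
  [  -0.10     0.60]
det(I−A) = (1.00)(0.60) − (-0.15)(-0.10) = 0.5850
adj(I−A) = [[0.60, 0.15], [0.10, 1.00]]
(I − A)⁻¹ = adj(I−A) / det(I−A) ≈
  [   1.0256     0.2564]
  [   0.1709     1.7094]
Δx = (I − A)⁻¹ Δd with Δd having +40 in the Telecom component and 0 elsewhere.
So Δx_2 = L_22 · (+40), where L_22 = adj(I−A)_22 / det(I−A) = 1.00 / 0.5850.
Δx_2 = 1.00 × (+40) / 0.5850 = 40.00 / 0.5850 ≈ 68.376.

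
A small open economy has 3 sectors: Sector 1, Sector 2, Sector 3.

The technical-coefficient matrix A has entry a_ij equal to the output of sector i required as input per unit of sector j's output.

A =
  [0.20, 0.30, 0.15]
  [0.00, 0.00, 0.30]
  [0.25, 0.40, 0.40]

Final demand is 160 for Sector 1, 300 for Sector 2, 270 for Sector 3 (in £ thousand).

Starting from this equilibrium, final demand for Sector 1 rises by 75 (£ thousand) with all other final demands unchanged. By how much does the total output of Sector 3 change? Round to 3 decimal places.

Δx_3 = 57.870

I − A =
  [   0.80    -0.30    -0.15]
  [   0.00     1.00    -0.30]
  [  -0.25    -0.40     0.60]
Cofactors of I−A, C_ij = (−1)^(i+j)·(minor ij) (rows/columns in the sector order above):
  C_11 = (1.00)(0.60) − (-0.30)(-0.40) = 0.4800
  C_12 = −[(0.00)(0.60) − (-0.30)(-0.25)] = 0.0750
  C_13 = (0.00)(-0.40) − (1.00)(-0.25) = 0.2500
  C_21 = −[(-0.30)(0.60) − (-0.15)(-0.40)] = 0.2400
  C_22 = (0.80)(0.60) − (-0.15)(-0.25) = 0.4425
  C_23 = −[(0.80)(-0.40) − (-0.30)(-0.25)] = 0.3950
  C_31 = (-0.30)(-0.30) − (-0.15)(1.00) = 0.2400
  C_32 = −[(0.80)(-0.30) − (-0.15)(0.00)] = 0.2400
  C_33 = (0.80)(1.00) − (-0.30)(0.00) = 0.8000
det(I−A) = Σ_j (I−A)_1j·C_1j = (0.80)(0.4800) + (-0.30)(0.0750) + (-0.15)(0.2500) = 0.3240
adj(I−A) = Cᵀ =
  [ 0.4800   0.2400   0.2400]
  [ 0.0750   0.4425   0.2400]
  [ 0.2500   0.3950   0.8000]
(I − A)⁻¹ = adj(I−A) / det(I−A) ≈
  [   1.4815     0.7407     0.7407]
  [   0.2315     1.3657     0.7407]
  [   0.7716     1.2191     2.4691]
Δx = (I − A)⁻¹ Δd with Δd having +75 in the Sector 1 component and 0 elsewhere.
So Δx_3 = L_31 · (+75), where L_31 = adj(I−A)_31 / det(I−A) = 0.2500 / 0.3240.
Δx_3 = 0.2500 × (+75) / 0.3240 = 18.75 / 0.3240 ≈ 57.870.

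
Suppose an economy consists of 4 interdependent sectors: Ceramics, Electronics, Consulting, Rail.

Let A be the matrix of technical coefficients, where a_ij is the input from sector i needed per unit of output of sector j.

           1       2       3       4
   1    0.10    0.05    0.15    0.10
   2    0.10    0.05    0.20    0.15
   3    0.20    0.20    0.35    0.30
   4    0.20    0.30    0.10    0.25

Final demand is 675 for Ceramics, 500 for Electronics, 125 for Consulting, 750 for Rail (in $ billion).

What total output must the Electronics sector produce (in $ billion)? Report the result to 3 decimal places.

I − A =
  [   0.90    -0.05    -0.15    -0.10]
  [  -0.10     0.95    -0.20    -0.15]
  [  -0.20    -0.20     0.65    -0.30]
  [  -0.20    -0.30    -0.10     0.75]
Compute the cofactors C_ij = (−1)^(i+j)·(3×3 minor ij) of I−A; the adjugate is their transpose:
adj(I−A) = Cᵀ =
  [ 0.354375   0.080375   0.123875   0.112875]
  [ 0.110250   0.365250   0.161250   0.152250]
  [ 0.220500   0.228500   0.573500   0.304500]
  [ 0.168000   0.198000   0.174000   0.483000]
det(I−A) = Σ_j (I−A)_1j·C_1j = (0.90)(0.354375) + (-0.05)(0.110250) + (-0.15)(0.220500) + (-0.10)(0.168000) = 0.26355
(I − A)⁻¹ = adj(I−A) / det(I−A) ≈
  [   1.3446     0.3050     0.4700     0.4283]
  [   0.4183     1.3859     0.6118     0.5777]
  [   0.8367     0.8670     2.1761     1.1554]
  [   0.6375     0.7513     0.6602     1.8327]
x = (I − A)⁻¹ d = adj(I−A)·d / det(I−A), with det(I−A) = 0.26355:
  x_1 = (0.354375·675 + 0.080375·500 + 0.123875·125 + 0.112875·750) / 0.26355 = 379.53125 / 0.26355 ≈ 1440.073
  x_2 = (0.110250·675 + 0.365250·500 + 0.161250·125 + 0.152250·750) / 0.26355 = 391.3875 / 0.26355 ≈ 1485.060
  x_3 = (0.220500·675 + 0.228500·500 + 0.573500·125 + 0.304500·750) / 0.26355 = 563.15 / 0.26355 ≈ 2136.786
  x_4 = (0.168000·675 + 0.198000·500 + 0.174000·125 + 0.483000·750) / 0.26355 = 596.40 / 0.26355 ≈ 2262.948

x_2 = 1485.060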